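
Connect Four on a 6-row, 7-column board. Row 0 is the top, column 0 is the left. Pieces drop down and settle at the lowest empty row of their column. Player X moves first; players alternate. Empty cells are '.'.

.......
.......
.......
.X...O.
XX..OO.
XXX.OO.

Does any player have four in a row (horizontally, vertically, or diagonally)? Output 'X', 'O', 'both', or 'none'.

none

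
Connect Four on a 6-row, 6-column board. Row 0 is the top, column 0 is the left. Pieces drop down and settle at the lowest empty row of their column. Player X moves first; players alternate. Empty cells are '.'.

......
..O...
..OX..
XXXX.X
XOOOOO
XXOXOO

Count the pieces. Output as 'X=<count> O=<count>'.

X=10 O=10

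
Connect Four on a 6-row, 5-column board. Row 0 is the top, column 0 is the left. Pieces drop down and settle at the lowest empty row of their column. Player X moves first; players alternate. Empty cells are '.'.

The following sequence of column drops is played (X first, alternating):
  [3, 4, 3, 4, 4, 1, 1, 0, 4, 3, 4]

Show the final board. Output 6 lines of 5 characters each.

Move 1: X drops in col 3, lands at row 5
Move 2: O drops in col 4, lands at row 5
Move 3: X drops in col 3, lands at row 4
Move 4: O drops in col 4, lands at row 4
Move 5: X drops in col 4, lands at row 3
Move 6: O drops in col 1, lands at row 5
Move 7: X drops in col 1, lands at row 4
Move 8: O drops in col 0, lands at row 5
Move 9: X drops in col 4, lands at row 2
Move 10: O drops in col 3, lands at row 3
Move 11: X drops in col 4, lands at row 1

Answer: .....
....X
....X
...OX
.X.XO
OO.XO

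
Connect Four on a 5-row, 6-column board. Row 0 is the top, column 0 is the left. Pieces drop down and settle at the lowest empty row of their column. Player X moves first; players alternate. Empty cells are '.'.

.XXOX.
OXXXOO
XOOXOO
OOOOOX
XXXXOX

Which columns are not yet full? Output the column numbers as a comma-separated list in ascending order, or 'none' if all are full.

col 0: top cell = '.' → open
col 1: top cell = 'X' → FULL
col 2: top cell = 'X' → FULL
col 3: top cell = 'O' → FULL
col 4: top cell = 'X' → FULL
col 5: top cell = '.' → open

Answer: 0,5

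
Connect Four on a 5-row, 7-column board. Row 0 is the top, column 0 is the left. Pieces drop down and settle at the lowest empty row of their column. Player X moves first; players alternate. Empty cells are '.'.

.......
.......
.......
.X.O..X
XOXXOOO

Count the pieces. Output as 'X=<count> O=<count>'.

X=5 O=5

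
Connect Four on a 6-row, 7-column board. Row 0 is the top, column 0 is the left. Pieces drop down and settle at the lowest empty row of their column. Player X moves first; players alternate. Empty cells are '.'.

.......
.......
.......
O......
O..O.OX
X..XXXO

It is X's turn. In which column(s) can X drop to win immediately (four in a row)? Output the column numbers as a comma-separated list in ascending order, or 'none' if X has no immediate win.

Answer: 2

Derivation:
col 0: drop X → no win
col 1: drop X → no win
col 2: drop X → WIN!
col 3: drop X → no win
col 4: drop X → no win
col 5: drop X → no win
col 6: drop X → no win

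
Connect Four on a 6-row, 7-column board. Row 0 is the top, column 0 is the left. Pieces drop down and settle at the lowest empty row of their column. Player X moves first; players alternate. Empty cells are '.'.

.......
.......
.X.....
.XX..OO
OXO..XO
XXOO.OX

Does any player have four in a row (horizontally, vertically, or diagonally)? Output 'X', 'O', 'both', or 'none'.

X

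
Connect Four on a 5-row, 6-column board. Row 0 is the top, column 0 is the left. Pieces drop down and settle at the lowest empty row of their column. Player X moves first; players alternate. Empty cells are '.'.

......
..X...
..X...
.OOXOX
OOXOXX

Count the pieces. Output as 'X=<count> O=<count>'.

X=7 O=6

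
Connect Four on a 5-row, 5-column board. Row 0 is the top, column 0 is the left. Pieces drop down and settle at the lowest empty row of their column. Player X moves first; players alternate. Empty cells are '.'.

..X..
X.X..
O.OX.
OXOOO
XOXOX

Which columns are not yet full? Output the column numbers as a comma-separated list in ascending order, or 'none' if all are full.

Answer: 0,1,3,4

Derivation:
col 0: top cell = '.' → open
col 1: top cell = '.' → open
col 2: top cell = 'X' → FULL
col 3: top cell = '.' → open
col 4: top cell = '.' → open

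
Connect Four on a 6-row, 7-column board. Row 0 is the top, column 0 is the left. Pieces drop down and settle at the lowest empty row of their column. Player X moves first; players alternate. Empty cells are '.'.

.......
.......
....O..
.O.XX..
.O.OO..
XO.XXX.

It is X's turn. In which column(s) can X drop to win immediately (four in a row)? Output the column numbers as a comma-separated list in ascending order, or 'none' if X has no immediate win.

col 0: drop X → no win
col 1: drop X → no win
col 2: drop X → WIN!
col 3: drop X → no win
col 4: drop X → no win
col 5: drop X → no win
col 6: drop X → WIN!

Answer: 2,6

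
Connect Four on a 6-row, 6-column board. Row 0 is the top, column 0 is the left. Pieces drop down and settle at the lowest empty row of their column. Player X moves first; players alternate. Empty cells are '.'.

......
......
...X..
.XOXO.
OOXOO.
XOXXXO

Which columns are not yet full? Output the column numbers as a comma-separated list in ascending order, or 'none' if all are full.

col 0: top cell = '.' → open
col 1: top cell = '.' → open
col 2: top cell = '.' → open
col 3: top cell = '.' → open
col 4: top cell = '.' → open
col 5: top cell = '.' → open

Answer: 0,1,2,3,4,5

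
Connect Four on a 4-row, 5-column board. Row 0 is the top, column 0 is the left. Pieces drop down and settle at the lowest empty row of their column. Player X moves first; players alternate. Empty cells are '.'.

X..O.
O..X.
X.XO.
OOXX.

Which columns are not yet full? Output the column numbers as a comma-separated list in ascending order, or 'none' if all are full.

Answer: 1,2,4

Derivation:
col 0: top cell = 'X' → FULL
col 1: top cell = '.' → open
col 2: top cell = '.' → open
col 3: top cell = 'O' → FULL
col 4: top cell = '.' → open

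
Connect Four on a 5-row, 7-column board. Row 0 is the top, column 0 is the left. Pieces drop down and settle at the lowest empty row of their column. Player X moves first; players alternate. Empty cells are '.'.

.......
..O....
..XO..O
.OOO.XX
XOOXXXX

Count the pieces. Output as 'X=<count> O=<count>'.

X=8 O=8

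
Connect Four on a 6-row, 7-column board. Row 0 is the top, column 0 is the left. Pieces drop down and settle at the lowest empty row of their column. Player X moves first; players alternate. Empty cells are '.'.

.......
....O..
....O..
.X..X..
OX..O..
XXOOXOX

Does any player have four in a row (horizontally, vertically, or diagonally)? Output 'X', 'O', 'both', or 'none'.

none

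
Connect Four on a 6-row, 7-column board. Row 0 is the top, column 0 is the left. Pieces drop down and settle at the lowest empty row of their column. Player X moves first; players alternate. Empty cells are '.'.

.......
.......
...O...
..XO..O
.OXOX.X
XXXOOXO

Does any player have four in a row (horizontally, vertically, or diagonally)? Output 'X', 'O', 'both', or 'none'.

O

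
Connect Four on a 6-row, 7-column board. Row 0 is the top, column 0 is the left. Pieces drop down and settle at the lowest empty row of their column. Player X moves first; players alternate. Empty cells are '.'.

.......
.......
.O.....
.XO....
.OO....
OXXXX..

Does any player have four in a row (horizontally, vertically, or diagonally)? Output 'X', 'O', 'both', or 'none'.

X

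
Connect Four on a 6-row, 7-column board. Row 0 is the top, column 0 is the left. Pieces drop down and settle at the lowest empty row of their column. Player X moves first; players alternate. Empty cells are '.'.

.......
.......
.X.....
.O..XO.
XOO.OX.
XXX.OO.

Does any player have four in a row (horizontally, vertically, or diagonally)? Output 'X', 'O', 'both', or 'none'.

none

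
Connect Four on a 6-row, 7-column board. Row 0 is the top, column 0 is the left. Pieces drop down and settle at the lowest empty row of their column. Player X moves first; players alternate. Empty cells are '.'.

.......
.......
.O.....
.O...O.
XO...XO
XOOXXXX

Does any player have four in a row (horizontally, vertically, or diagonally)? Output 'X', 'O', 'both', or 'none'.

both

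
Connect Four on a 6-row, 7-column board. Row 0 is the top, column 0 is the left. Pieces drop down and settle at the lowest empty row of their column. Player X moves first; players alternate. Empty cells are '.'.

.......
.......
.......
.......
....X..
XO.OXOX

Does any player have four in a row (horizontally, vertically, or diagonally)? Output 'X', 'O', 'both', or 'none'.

none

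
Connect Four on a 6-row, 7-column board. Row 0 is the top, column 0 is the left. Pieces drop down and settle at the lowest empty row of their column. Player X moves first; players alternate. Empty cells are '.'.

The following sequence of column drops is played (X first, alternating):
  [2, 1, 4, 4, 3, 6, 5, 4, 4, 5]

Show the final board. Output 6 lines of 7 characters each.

Answer: .......
.......
....X..
....O..
....OO.
.OXXXXO

Derivation:
Move 1: X drops in col 2, lands at row 5
Move 2: O drops in col 1, lands at row 5
Move 3: X drops in col 4, lands at row 5
Move 4: O drops in col 4, lands at row 4
Move 5: X drops in col 3, lands at row 5
Move 6: O drops in col 6, lands at row 5
Move 7: X drops in col 5, lands at row 5
Move 8: O drops in col 4, lands at row 3
Move 9: X drops in col 4, lands at row 2
Move 10: O drops in col 5, lands at row 4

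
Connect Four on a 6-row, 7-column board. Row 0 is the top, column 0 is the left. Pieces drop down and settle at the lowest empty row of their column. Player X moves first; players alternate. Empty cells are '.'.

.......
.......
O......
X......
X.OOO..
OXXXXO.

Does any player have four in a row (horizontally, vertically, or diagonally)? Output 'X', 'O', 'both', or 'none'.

X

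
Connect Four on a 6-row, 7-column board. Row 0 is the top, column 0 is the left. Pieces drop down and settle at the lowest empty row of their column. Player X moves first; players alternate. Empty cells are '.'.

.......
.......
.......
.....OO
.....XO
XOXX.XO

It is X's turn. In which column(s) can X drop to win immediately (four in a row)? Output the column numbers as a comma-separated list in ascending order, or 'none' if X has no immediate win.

col 0: drop X → no win
col 1: drop X → no win
col 2: drop X → no win
col 3: drop X → no win
col 4: drop X → WIN!
col 5: drop X → no win
col 6: drop X → no win

Answer: 4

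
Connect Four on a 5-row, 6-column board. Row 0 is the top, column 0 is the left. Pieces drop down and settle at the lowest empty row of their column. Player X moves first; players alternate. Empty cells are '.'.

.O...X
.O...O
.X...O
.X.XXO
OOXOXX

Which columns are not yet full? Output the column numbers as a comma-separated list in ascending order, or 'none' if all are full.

col 0: top cell = '.' → open
col 1: top cell = 'O' → FULL
col 2: top cell = '.' → open
col 3: top cell = '.' → open
col 4: top cell = '.' → open
col 5: top cell = 'X' → FULL

Answer: 0,2,3,4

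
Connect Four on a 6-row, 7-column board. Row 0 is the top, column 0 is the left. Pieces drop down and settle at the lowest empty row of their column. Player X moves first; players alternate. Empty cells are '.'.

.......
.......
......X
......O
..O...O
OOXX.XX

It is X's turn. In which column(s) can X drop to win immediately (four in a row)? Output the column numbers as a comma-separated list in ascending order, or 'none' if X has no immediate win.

Answer: 4

Derivation:
col 0: drop X → no win
col 1: drop X → no win
col 2: drop X → no win
col 3: drop X → no win
col 4: drop X → WIN!
col 5: drop X → no win
col 6: drop X → no win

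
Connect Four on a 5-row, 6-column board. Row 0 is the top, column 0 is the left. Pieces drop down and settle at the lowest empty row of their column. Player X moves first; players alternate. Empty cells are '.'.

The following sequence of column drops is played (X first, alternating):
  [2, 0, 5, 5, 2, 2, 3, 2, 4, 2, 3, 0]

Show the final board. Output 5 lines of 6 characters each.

Move 1: X drops in col 2, lands at row 4
Move 2: O drops in col 0, lands at row 4
Move 3: X drops in col 5, lands at row 4
Move 4: O drops in col 5, lands at row 3
Move 5: X drops in col 2, lands at row 3
Move 6: O drops in col 2, lands at row 2
Move 7: X drops in col 3, lands at row 4
Move 8: O drops in col 2, lands at row 1
Move 9: X drops in col 4, lands at row 4
Move 10: O drops in col 2, lands at row 0
Move 11: X drops in col 3, lands at row 3
Move 12: O drops in col 0, lands at row 3

Answer: ..O...
..O...
..O...
O.XX.O
O.XXXX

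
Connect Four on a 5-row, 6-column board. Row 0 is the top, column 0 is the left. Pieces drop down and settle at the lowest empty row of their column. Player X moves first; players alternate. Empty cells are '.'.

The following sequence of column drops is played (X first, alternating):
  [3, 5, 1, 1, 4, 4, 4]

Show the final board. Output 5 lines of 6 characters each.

Move 1: X drops in col 3, lands at row 4
Move 2: O drops in col 5, lands at row 4
Move 3: X drops in col 1, lands at row 4
Move 4: O drops in col 1, lands at row 3
Move 5: X drops in col 4, lands at row 4
Move 6: O drops in col 4, lands at row 3
Move 7: X drops in col 4, lands at row 2

Answer: ......
......
....X.
.O..O.
.X.XXO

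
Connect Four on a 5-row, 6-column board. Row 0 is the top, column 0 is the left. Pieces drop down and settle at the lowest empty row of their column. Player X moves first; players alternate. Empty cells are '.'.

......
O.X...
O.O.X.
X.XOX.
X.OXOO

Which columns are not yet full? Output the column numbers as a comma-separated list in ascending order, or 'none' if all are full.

col 0: top cell = '.' → open
col 1: top cell = '.' → open
col 2: top cell = '.' → open
col 3: top cell = '.' → open
col 4: top cell = '.' → open
col 5: top cell = '.' → open

Answer: 0,1,2,3,4,5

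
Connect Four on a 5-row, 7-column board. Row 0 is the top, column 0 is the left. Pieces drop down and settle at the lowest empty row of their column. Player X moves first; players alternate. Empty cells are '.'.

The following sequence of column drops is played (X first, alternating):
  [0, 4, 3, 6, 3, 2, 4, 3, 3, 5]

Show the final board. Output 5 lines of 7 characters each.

Move 1: X drops in col 0, lands at row 4
Move 2: O drops in col 4, lands at row 4
Move 3: X drops in col 3, lands at row 4
Move 4: O drops in col 6, lands at row 4
Move 5: X drops in col 3, lands at row 3
Move 6: O drops in col 2, lands at row 4
Move 7: X drops in col 4, lands at row 3
Move 8: O drops in col 3, lands at row 2
Move 9: X drops in col 3, lands at row 1
Move 10: O drops in col 5, lands at row 4

Answer: .......
...X...
...O...
...XX..
X.OXOOO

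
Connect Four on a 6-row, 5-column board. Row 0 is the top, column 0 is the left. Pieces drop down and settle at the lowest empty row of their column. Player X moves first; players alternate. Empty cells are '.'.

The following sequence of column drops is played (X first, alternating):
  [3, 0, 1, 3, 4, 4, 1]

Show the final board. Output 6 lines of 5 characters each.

Move 1: X drops in col 3, lands at row 5
Move 2: O drops in col 0, lands at row 5
Move 3: X drops in col 1, lands at row 5
Move 4: O drops in col 3, lands at row 4
Move 5: X drops in col 4, lands at row 5
Move 6: O drops in col 4, lands at row 4
Move 7: X drops in col 1, lands at row 4

Answer: .....
.....
.....
.....
.X.OO
OX.XX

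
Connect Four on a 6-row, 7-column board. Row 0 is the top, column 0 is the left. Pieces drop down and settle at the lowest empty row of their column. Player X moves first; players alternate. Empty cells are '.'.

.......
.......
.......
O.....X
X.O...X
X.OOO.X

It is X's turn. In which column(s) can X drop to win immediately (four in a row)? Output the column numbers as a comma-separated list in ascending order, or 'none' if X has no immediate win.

col 0: drop X → no win
col 1: drop X → no win
col 2: drop X → no win
col 3: drop X → no win
col 4: drop X → no win
col 5: drop X → no win
col 6: drop X → WIN!

Answer: 6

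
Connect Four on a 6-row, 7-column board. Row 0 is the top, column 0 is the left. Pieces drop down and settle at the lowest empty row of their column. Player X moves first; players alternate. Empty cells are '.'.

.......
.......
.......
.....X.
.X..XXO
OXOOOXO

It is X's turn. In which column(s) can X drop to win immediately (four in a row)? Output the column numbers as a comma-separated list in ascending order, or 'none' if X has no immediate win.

col 0: drop X → no win
col 1: drop X → no win
col 2: drop X → no win
col 3: drop X → no win
col 4: drop X → no win
col 5: drop X → WIN!
col 6: drop X → no win

Answer: 5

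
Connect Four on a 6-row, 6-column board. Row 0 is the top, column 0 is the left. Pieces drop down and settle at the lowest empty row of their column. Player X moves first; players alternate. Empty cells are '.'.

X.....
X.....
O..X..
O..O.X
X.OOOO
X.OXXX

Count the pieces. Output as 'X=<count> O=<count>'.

X=9 O=8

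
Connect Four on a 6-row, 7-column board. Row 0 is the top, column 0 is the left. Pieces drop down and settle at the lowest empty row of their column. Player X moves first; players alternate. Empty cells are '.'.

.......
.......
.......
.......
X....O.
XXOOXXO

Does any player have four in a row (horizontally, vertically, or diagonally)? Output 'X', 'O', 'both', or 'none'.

none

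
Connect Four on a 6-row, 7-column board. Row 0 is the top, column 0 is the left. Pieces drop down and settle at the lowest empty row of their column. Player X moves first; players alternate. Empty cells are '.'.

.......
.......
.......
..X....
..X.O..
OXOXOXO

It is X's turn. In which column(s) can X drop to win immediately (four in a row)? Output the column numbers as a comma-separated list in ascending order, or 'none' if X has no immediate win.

Answer: none

Derivation:
col 0: drop X → no win
col 1: drop X → no win
col 2: drop X → no win
col 3: drop X → no win
col 4: drop X → no win
col 5: drop X → no win
col 6: drop X → no win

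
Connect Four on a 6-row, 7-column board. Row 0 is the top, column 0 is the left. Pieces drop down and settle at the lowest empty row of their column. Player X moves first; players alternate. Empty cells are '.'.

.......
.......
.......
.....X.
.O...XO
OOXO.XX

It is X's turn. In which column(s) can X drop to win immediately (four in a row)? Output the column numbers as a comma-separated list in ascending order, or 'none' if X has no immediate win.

col 0: drop X → no win
col 1: drop X → no win
col 2: drop X → no win
col 3: drop X → no win
col 4: drop X → no win
col 5: drop X → WIN!
col 6: drop X → no win

Answer: 5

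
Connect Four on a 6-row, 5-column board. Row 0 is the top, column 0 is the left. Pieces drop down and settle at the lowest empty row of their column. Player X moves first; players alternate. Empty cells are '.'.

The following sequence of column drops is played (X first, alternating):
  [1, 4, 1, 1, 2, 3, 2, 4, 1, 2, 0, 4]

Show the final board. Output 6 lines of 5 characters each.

Move 1: X drops in col 1, lands at row 5
Move 2: O drops in col 4, lands at row 5
Move 3: X drops in col 1, lands at row 4
Move 4: O drops in col 1, lands at row 3
Move 5: X drops in col 2, lands at row 5
Move 6: O drops in col 3, lands at row 5
Move 7: X drops in col 2, lands at row 4
Move 8: O drops in col 4, lands at row 4
Move 9: X drops in col 1, lands at row 2
Move 10: O drops in col 2, lands at row 3
Move 11: X drops in col 0, lands at row 5
Move 12: O drops in col 4, lands at row 3

Answer: .....
.....
.X...
.OO.O
.XX.O
XXXOO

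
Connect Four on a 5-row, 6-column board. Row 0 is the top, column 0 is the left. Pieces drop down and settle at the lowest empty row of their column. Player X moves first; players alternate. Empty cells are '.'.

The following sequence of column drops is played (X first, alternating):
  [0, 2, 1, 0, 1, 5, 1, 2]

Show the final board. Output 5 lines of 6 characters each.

Move 1: X drops in col 0, lands at row 4
Move 2: O drops in col 2, lands at row 4
Move 3: X drops in col 1, lands at row 4
Move 4: O drops in col 0, lands at row 3
Move 5: X drops in col 1, lands at row 3
Move 6: O drops in col 5, lands at row 4
Move 7: X drops in col 1, lands at row 2
Move 8: O drops in col 2, lands at row 3

Answer: ......
......
.X....
OXO...
XXO..O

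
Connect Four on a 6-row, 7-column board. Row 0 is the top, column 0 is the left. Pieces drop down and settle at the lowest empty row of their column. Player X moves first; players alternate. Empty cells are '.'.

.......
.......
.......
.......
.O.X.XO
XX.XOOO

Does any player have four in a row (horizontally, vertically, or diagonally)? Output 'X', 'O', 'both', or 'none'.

none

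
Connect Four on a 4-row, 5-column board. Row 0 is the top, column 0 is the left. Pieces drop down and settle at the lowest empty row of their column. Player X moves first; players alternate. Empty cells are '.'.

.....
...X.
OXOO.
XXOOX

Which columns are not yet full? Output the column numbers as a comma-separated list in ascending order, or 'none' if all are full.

col 0: top cell = '.' → open
col 1: top cell = '.' → open
col 2: top cell = '.' → open
col 3: top cell = '.' → open
col 4: top cell = '.' → open

Answer: 0,1,2,3,4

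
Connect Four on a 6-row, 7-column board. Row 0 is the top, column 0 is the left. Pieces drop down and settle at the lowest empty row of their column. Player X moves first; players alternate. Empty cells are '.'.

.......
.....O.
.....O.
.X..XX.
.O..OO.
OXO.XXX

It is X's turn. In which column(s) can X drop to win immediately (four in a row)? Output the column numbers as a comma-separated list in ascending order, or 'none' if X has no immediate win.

Answer: 3

Derivation:
col 0: drop X → no win
col 1: drop X → no win
col 2: drop X → no win
col 3: drop X → WIN!
col 4: drop X → no win
col 5: drop X → no win
col 6: drop X → no win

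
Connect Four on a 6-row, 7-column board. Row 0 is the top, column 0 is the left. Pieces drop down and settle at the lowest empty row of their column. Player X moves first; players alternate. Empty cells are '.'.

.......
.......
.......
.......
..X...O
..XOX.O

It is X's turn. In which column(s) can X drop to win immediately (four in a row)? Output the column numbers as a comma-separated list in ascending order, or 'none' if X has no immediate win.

col 0: drop X → no win
col 1: drop X → no win
col 2: drop X → no win
col 3: drop X → no win
col 4: drop X → no win
col 5: drop X → no win
col 6: drop X → no win

Answer: none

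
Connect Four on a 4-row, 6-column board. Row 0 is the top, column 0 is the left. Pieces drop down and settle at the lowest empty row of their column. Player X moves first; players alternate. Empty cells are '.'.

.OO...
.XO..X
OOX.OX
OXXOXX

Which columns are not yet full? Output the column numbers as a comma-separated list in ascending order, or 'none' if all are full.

Answer: 0,3,4,5

Derivation:
col 0: top cell = '.' → open
col 1: top cell = 'O' → FULL
col 2: top cell = 'O' → FULL
col 3: top cell = '.' → open
col 4: top cell = '.' → open
col 5: top cell = '.' → open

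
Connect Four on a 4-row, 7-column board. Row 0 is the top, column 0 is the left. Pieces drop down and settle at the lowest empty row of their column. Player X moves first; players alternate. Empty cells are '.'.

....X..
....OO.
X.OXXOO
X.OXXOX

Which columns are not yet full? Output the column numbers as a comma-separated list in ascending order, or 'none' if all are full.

Answer: 0,1,2,3,5,6

Derivation:
col 0: top cell = '.' → open
col 1: top cell = '.' → open
col 2: top cell = '.' → open
col 3: top cell = '.' → open
col 4: top cell = 'X' → FULL
col 5: top cell = '.' → open
col 6: top cell = '.' → open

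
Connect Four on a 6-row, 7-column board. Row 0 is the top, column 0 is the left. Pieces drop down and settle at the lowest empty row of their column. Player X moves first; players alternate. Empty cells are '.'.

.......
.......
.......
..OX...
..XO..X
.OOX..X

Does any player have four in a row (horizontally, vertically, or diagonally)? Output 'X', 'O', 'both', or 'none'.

none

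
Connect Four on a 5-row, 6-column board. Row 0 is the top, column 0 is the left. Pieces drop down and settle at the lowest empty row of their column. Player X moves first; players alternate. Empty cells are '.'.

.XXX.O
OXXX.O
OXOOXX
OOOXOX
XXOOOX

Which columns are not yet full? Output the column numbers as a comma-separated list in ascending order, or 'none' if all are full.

col 0: top cell = '.' → open
col 1: top cell = 'X' → FULL
col 2: top cell = 'X' → FULL
col 3: top cell = 'X' → FULL
col 4: top cell = '.' → open
col 5: top cell = 'O' → FULL

Answer: 0,4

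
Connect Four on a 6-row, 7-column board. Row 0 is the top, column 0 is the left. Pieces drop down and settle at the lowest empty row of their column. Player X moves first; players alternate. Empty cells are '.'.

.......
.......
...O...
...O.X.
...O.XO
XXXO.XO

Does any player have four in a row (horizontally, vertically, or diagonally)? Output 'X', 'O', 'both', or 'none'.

O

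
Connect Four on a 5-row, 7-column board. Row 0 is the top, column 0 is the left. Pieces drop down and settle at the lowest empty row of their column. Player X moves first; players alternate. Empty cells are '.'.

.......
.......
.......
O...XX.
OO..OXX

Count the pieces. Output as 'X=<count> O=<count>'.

X=4 O=4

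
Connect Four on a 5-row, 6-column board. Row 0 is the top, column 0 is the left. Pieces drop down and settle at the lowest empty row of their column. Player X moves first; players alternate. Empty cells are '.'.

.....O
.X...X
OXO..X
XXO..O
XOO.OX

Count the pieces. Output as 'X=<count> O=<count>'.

X=8 O=8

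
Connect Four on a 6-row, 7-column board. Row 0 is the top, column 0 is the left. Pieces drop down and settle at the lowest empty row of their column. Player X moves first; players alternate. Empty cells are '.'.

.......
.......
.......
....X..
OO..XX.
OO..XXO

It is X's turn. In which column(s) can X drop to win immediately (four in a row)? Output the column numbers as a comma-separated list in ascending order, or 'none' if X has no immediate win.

Answer: 4

Derivation:
col 0: drop X → no win
col 1: drop X → no win
col 2: drop X → no win
col 3: drop X → no win
col 4: drop X → WIN!
col 5: drop X → no win
col 6: drop X → no win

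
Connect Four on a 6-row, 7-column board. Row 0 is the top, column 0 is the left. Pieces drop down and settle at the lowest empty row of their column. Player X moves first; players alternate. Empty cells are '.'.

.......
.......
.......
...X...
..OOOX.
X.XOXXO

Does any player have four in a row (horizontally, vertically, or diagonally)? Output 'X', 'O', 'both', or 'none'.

none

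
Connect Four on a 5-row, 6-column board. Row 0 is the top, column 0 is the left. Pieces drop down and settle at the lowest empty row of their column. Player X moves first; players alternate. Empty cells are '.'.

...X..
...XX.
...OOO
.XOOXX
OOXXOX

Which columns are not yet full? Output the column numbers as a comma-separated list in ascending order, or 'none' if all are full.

Answer: 0,1,2,4,5

Derivation:
col 0: top cell = '.' → open
col 1: top cell = '.' → open
col 2: top cell = '.' → open
col 3: top cell = 'X' → FULL
col 4: top cell = '.' → open
col 5: top cell = '.' → open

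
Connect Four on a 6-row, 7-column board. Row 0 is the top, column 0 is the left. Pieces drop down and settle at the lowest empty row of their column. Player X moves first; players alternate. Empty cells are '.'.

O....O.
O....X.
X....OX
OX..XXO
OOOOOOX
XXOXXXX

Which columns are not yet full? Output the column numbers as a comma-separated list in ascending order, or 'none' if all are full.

col 0: top cell = 'O' → FULL
col 1: top cell = '.' → open
col 2: top cell = '.' → open
col 3: top cell = '.' → open
col 4: top cell = '.' → open
col 5: top cell = 'O' → FULL
col 6: top cell = '.' → open

Answer: 1,2,3,4,6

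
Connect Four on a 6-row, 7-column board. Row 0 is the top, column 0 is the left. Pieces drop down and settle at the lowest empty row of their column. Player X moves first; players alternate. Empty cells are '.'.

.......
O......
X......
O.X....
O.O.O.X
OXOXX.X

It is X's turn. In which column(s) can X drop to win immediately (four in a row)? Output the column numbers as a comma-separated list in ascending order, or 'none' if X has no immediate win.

col 0: drop X → no win
col 1: drop X → no win
col 2: drop X → no win
col 3: drop X → no win
col 4: drop X → no win
col 5: drop X → WIN!
col 6: drop X → no win

Answer: 5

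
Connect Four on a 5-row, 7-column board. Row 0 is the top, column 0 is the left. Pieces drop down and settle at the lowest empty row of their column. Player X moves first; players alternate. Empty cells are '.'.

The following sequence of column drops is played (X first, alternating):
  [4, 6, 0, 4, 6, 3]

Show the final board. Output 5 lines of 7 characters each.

Move 1: X drops in col 4, lands at row 4
Move 2: O drops in col 6, lands at row 4
Move 3: X drops in col 0, lands at row 4
Move 4: O drops in col 4, lands at row 3
Move 5: X drops in col 6, lands at row 3
Move 6: O drops in col 3, lands at row 4

Answer: .......
.......
.......
....O.X
X..OX.O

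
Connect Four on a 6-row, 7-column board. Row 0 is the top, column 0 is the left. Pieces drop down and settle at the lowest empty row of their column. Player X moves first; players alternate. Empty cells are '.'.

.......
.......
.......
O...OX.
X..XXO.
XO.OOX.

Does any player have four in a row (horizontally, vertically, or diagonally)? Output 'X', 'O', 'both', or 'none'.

none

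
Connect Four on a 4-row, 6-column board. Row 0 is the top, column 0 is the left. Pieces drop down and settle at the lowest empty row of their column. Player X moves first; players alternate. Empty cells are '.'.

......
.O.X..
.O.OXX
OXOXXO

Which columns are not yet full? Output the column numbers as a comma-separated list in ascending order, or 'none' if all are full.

Answer: 0,1,2,3,4,5

Derivation:
col 0: top cell = '.' → open
col 1: top cell = '.' → open
col 2: top cell = '.' → open
col 3: top cell = '.' → open
col 4: top cell = '.' → open
col 5: top cell = '.' → open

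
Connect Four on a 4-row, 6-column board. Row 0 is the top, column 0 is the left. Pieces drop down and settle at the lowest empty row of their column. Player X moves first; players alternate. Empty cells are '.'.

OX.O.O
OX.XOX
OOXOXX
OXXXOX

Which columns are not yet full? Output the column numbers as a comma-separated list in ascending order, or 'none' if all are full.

col 0: top cell = 'O' → FULL
col 1: top cell = 'X' → FULL
col 2: top cell = '.' → open
col 3: top cell = 'O' → FULL
col 4: top cell = '.' → open
col 5: top cell = 'O' → FULL

Answer: 2,4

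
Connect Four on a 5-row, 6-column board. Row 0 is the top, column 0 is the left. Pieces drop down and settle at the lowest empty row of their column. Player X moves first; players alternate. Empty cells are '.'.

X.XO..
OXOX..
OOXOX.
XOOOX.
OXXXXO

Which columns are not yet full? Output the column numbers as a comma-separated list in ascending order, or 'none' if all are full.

col 0: top cell = 'X' → FULL
col 1: top cell = '.' → open
col 2: top cell = 'X' → FULL
col 3: top cell = 'O' → FULL
col 4: top cell = '.' → open
col 5: top cell = '.' → open

Answer: 1,4,5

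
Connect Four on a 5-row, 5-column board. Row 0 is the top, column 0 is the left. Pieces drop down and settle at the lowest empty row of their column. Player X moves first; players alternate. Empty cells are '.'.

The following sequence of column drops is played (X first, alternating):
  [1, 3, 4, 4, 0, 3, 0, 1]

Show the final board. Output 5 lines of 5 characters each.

Answer: .....
.....
.....
XO.OO
XX.OX

Derivation:
Move 1: X drops in col 1, lands at row 4
Move 2: O drops in col 3, lands at row 4
Move 3: X drops in col 4, lands at row 4
Move 4: O drops in col 4, lands at row 3
Move 5: X drops in col 0, lands at row 4
Move 6: O drops in col 3, lands at row 3
Move 7: X drops in col 0, lands at row 3
Move 8: O drops in col 1, lands at row 3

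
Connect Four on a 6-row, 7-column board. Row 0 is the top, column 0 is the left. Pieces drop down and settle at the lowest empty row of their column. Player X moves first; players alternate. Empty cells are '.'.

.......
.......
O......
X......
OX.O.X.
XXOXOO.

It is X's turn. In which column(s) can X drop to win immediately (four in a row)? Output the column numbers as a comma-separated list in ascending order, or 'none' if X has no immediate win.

col 0: drop X → no win
col 1: drop X → no win
col 2: drop X → no win
col 3: drop X → no win
col 4: drop X → no win
col 5: drop X → no win
col 6: drop X → no win

Answer: none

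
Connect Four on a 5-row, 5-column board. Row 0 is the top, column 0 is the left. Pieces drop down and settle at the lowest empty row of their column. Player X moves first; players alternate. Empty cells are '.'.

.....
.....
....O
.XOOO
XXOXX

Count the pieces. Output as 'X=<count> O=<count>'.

X=5 O=5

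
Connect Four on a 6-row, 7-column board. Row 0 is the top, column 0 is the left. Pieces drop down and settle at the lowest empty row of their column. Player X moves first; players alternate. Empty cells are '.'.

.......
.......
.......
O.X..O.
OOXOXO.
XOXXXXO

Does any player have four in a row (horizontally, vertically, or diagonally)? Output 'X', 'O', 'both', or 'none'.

X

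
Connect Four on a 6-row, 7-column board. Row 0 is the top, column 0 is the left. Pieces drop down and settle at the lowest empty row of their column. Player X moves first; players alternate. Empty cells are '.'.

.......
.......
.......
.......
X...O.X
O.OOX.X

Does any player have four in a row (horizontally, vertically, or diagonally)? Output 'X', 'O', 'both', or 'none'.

none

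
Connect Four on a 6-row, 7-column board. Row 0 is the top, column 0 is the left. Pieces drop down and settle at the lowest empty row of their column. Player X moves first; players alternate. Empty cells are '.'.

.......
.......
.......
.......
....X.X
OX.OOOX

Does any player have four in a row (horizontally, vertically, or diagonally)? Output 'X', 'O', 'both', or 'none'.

none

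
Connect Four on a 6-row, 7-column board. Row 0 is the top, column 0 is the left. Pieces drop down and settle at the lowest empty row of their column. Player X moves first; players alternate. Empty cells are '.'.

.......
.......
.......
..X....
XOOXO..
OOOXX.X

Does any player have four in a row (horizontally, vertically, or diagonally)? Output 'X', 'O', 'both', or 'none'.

none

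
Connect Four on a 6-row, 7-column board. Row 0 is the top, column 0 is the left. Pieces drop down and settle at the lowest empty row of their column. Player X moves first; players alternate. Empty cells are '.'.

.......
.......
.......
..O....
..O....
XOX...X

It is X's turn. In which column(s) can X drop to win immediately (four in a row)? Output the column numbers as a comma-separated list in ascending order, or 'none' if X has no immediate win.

col 0: drop X → no win
col 1: drop X → no win
col 2: drop X → no win
col 3: drop X → no win
col 4: drop X → no win
col 5: drop X → no win
col 6: drop X → no win

Answer: none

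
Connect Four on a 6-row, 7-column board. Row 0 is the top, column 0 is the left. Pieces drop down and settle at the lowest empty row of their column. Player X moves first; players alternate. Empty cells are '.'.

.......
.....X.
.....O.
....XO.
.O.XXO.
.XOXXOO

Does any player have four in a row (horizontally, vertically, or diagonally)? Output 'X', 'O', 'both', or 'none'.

O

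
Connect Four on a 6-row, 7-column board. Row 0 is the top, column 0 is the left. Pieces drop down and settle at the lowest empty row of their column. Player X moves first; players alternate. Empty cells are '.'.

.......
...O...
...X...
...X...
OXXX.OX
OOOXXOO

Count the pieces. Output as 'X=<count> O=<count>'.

X=8 O=8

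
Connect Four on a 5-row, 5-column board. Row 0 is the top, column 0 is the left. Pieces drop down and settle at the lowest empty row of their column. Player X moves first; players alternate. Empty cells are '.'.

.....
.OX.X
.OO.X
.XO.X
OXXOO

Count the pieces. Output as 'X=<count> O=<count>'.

X=7 O=7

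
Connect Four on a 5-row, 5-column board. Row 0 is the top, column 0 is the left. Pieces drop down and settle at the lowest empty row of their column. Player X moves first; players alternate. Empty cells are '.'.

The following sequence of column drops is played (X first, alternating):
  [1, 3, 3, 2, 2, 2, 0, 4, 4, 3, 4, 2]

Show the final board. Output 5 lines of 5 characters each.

Move 1: X drops in col 1, lands at row 4
Move 2: O drops in col 3, lands at row 4
Move 3: X drops in col 3, lands at row 3
Move 4: O drops in col 2, lands at row 4
Move 5: X drops in col 2, lands at row 3
Move 6: O drops in col 2, lands at row 2
Move 7: X drops in col 0, lands at row 4
Move 8: O drops in col 4, lands at row 4
Move 9: X drops in col 4, lands at row 3
Move 10: O drops in col 3, lands at row 2
Move 11: X drops in col 4, lands at row 2
Move 12: O drops in col 2, lands at row 1

Answer: .....
..O..
..OOX
..XXX
XXOOO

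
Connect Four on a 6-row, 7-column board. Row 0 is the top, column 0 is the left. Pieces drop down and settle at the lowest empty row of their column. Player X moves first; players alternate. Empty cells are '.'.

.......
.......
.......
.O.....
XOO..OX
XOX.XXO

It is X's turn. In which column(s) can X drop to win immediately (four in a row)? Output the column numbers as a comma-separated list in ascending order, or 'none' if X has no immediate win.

Answer: 3

Derivation:
col 0: drop X → no win
col 1: drop X → no win
col 2: drop X → no win
col 3: drop X → WIN!
col 4: drop X → no win
col 5: drop X → no win
col 6: drop X → no win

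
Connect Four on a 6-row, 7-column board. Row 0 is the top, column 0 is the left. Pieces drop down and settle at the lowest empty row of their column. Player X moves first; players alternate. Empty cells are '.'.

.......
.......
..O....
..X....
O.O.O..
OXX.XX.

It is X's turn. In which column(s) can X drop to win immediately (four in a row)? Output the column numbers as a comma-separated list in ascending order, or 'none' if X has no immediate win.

col 0: drop X → no win
col 1: drop X → no win
col 2: drop X → no win
col 3: drop X → WIN!
col 4: drop X → no win
col 5: drop X → no win
col 6: drop X → no win

Answer: 3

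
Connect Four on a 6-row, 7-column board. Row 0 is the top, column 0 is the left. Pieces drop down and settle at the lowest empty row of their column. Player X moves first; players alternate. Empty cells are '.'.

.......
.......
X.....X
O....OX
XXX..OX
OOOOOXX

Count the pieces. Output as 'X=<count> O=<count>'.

X=9 O=8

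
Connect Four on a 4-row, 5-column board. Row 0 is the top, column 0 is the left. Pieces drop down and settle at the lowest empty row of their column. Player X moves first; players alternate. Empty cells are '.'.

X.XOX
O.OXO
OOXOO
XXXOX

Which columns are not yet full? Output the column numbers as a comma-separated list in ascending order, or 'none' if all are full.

col 0: top cell = 'X' → FULL
col 1: top cell = '.' → open
col 2: top cell = 'X' → FULL
col 3: top cell = 'O' → FULL
col 4: top cell = 'X' → FULL

Answer: 1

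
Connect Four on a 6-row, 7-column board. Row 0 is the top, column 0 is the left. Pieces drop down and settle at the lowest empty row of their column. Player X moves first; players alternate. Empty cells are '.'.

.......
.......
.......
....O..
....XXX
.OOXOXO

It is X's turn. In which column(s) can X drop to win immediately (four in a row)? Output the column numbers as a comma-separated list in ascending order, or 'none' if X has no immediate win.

col 0: drop X → no win
col 1: drop X → no win
col 2: drop X → no win
col 3: drop X → WIN!
col 4: drop X → no win
col 5: drop X → no win
col 6: drop X → no win

Answer: 3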